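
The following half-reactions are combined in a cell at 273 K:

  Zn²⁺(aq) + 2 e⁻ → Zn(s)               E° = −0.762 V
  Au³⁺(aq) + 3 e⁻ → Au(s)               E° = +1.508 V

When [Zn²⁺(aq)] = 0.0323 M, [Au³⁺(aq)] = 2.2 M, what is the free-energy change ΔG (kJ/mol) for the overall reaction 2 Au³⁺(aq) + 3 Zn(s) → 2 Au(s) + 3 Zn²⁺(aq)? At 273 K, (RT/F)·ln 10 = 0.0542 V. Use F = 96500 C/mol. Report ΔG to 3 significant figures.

The standard cell potential is +1.508 − (−0.762) = +2.270 V, with n = 6 electrons in the balanced equation.
The reaction quotient is [Zn²⁺(aq)]^3 / [Au³⁺(aq)]^2 = 6.96×10^−6; by Nernst, E = +2.270 − (0.0542/6)(−5.157) = +2.3166 V.
Finally ΔG = −nFE = −(6)(96500 C/mol)(+2.3166 V) = −1340 kJ/mol.

−1340 kJ/mol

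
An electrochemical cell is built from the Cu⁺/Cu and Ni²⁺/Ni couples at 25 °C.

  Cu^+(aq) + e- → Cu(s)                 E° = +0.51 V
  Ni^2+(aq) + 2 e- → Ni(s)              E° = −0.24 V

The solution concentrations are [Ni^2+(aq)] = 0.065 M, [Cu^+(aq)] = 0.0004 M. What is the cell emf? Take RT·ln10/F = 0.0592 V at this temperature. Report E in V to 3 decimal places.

Cu⁺/Cu is reduced (cathode, E° = +0.51 V) and Ni²⁺/Ni is oxidized (anode).
The standard potential is +0.51 − (−0.24) = +0.75 V and the balanced reaction transfers n = 2 electrons.
The balanced reaction is 2 Cu^+(aq) + Ni(s) → 2 Cu(s) + Ni^2+(aq), so Q = [Ni^2+(aq)] / [Cu^+(aq)]^2 = 4.06×10^5 and log Q = 5.609.
By the Nernst equation, E = +0.75 − (0.0592/2)·(5.609) = +0.584 V.

+0.584 V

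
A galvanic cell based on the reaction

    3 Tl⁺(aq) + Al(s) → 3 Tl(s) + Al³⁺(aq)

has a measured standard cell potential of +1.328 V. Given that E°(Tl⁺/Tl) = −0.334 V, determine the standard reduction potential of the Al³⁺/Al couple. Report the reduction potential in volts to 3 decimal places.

In the reaction as written the Tl⁺/Tl couple is reduced (cathode) and Al³⁺/Al is oxidized (anode), so E°cell = E°(Tl⁺/Tl) − E°(Al³⁺/Al).
E°(Al³⁺/Al) = E°(cathode) − E°cell = −0.334 − (+1.328) = −1.662 V.

−1.662 V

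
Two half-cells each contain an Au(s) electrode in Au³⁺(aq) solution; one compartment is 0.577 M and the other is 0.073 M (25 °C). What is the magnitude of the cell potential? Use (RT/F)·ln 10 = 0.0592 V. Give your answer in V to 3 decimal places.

0.018 V

For a concentration cell E°cell = 0, since both electrodes use the same couple.
The compartment with the higher Au³⁺(aq) concentration (0.577 M) acts as the cathode; ions are reduced there and produced at the dilute (0.073 M) anode.
With n = 3, Ecell = −(0.0592/3)·log([dilute]/[conc]) = −(0.0592/3)·log(0.073/0.577) = +0.018 V.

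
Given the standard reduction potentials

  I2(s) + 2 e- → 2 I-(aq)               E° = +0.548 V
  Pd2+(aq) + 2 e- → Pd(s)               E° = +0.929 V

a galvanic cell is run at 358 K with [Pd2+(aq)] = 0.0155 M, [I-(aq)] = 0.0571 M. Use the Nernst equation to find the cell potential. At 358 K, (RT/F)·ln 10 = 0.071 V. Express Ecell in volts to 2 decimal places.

The Pd²⁺/Pd couple has the more positive E°, so it is the cathode; I₂/I⁻ is the anode.
E°cell = +0.929 − (+0.548) = +0.381 V, with n = 2 electrons transferred.
For the overall reaction Pd2+(aq) + 2 I-(aq) → Pd(s) + I2(s), Q = 1 / ([Pd2+(aq)]·[I-(aq)]^2) = 1.98×10^4, giving log Q = 4.296.
E = E° − (0.071/n)·log Q = +0.381 − (0.071/2)(4.296) = +0.23 V.

+0.23 V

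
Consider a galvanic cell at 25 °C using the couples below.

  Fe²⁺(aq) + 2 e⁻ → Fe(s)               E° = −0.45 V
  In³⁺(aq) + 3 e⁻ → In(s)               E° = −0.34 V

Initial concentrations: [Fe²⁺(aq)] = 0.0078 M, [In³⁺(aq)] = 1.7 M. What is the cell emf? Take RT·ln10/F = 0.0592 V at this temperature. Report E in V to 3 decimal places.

+0.177 V

The In³⁺/In couple has the more positive E°, so it is the cathode; Fe²⁺/Fe is the anode.
The standard potential is −0.34 − (−0.45) = +0.11 V and the balanced reaction transfers n = 6 electrons.
For the overall reaction 2 In³⁺(aq) + 3 Fe(s) → 2 In(s) + 3 Fe²⁺(aq), Q = [Fe²⁺(aq)]^3 / [In³⁺(aq)]^2 = 1.64×10^−7, giving log Q = −6.785.
Applying E = E° − (RT ln10/nF)·log Q gives +0.11 − (0.0592/6)(−6.785) = +0.177 V.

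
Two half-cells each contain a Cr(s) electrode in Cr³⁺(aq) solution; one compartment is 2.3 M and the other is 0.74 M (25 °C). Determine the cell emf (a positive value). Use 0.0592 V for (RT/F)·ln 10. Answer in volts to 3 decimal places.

For a concentration cell E°cell = 0, since both electrodes use the same couple.
The compartment with the higher Cr³⁺(aq) concentration (2.3 M) acts as the cathode; ions are reduced there and produced at the dilute (0.74 M) anode.
With n = 3, Ecell = −(0.0592/3)·log([dilute]/[conc]) = −(0.0592/3)·log(0.74/2.3) = +0.010 V.

0.010 V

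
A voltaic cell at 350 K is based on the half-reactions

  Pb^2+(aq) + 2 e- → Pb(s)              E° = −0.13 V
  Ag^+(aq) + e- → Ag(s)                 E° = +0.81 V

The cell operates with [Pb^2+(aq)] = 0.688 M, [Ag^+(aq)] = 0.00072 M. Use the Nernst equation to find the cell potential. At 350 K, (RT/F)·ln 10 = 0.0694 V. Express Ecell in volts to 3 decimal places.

Since E°(Ag⁺/Ag) > E°(Pb²⁺/Pb), Ag⁺/Ag serves as the cathode.
E°cell = +0.81 − (−0.13) = +0.94 V, with n = 2 electrons transferred.
Balancing gives 2 Ag^+(aq) + Pb(s) → 2 Ag(s) + Pb^2+(aq); hence Q = [Pb^2+(aq)] / [Ag^+(aq)]^2 = 1.33×10^6 (log Q = 6.123).
By the Nernst equation, E = +0.94 − (0.0694/2)·(6.123) = +0.728 V.

+0.728 V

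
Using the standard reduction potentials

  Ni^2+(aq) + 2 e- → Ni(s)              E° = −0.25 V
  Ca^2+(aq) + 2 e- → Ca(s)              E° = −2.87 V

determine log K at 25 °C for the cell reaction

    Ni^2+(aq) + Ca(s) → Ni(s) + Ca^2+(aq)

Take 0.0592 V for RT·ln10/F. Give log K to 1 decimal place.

The Ni²⁺/Ni couple is reduced (cathode); E°cell = −0.25 − (−2.87) = +2.62 V with n = 2.
At equilibrium E = 0, so log K = nE°cell / 0.0592 = (2)(+2.62) / 0.0592 = 88.5.

log K = 88.5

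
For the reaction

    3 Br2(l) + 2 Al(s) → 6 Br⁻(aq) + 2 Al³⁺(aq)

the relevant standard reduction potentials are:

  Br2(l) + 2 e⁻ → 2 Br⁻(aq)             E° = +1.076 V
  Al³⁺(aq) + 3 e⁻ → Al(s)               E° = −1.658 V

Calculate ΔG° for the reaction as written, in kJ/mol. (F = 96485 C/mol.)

−1583 kJ/mol

In the reaction as written Br2(l) is reduced, so the Br₂/Br⁻ couple is the cathode and Al³⁺/Al is the anode.
E°cell = +1.076 − (−1.658) = +2.734 V; balancing electrons gives n = 6.
ΔG° = −nFE°cell = −(6)(96485)(+2.734) J/mol = −1583 kJ/mol.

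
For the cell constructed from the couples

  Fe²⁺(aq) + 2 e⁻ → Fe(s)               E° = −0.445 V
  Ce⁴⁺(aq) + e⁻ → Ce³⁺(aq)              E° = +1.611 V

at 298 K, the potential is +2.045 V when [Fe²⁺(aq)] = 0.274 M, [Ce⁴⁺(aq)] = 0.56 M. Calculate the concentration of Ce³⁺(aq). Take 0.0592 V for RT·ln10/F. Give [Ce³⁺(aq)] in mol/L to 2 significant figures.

The Ce⁴⁺/Ce³⁺ couple has the larger reduction potential, so it is the cathode: E°cell = +1.611 − (−0.445) = +2.056 V and n = 2.
From the Nernst equation, log Q = n(E° − E)/0.0592 = 2·(+2.056 − (+2.045))/0.0592 = 0.372.
For 2 Ce⁴⁺(aq) + Fe(s) → 2 Ce³⁺(aq) + Fe²⁺(aq), the reaction quotient is Q = ([Ce³⁺(aq)]^2·[Fe²⁺(aq)]) / [Ce⁴⁺(aq)]^2.
Solving for the unknown gives log [Ce³⁺(aq)] = 0.215, so [Ce³⁺(aq)] ≈ 1.6 M.

1.6 M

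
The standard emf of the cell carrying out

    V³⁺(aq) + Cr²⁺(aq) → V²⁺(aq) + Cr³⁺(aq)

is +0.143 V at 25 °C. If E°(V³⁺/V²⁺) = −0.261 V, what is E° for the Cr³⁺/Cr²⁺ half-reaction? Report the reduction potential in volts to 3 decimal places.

−0.404 V

In the reaction as written the V³⁺/V²⁺ couple is reduced (cathode) and Cr³⁺/Cr²⁺ is oxidized (anode), so E°cell = E°(V³⁺/V²⁺) − E°(Cr³⁺/Cr²⁺).
E°(Cr³⁺/Cr²⁺) = E°(cathode) − E°cell = −0.261 − (+0.143) = −0.404 V.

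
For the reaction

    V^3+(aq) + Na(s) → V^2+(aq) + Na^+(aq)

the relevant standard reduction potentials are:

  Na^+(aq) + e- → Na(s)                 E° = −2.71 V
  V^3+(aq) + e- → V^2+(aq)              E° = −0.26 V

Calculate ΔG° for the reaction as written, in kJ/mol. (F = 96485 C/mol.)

−236 kJ/mol

In the reaction as written V^3+(aq) is reduced, so the V³⁺/V²⁺ couple is the cathode and Na⁺/Na is the anode.
E°cell = −0.26 − (−2.71) = +2.45 V; balancing electrons gives n = 1.
ΔG° = −nFE°cell = −(1)(96485)(+2.45) J/mol = −236 kJ/mol.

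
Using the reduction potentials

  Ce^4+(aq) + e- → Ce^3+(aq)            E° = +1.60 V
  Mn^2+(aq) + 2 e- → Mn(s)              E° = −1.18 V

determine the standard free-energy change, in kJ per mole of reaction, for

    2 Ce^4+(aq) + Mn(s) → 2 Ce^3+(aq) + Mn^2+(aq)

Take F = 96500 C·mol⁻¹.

In the reaction as written Ce^4+(aq) is reduced, so the Ce⁴⁺/Ce³⁺ couple is the cathode and Mn²⁺/Mn is the anode.
E°cell = +1.60 − (−1.18) = +2.78 V; balancing electrons gives n = 2.
ΔG° = −nFE°cell = −(2)(96500)(+2.78) J/mol = −537 kJ/mol.

−537 kJ/mol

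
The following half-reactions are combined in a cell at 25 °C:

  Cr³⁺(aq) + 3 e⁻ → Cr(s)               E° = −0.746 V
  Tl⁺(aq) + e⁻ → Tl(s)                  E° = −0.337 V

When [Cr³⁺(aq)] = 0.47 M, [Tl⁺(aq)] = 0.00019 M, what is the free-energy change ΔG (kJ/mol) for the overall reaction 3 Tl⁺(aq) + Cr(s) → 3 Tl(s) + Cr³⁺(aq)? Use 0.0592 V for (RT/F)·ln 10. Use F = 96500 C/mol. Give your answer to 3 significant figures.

E°cell = −0.337 − (−0.746) = +0.409 V; the balanced reaction transfers n = 3 electrons.
The reaction quotient is [Cr³⁺(aq)] / [Tl⁺(aq)]^3 = 6.85×10^10; by Nernst, E = +0.409 − (0.0592/3)(10.836) = +0.1952 V.
Finally ΔG = −nFE = −(3)(96500 C/mol)(+0.1952 V) = −56.5 kJ/mol.

−56.5 kJ/mol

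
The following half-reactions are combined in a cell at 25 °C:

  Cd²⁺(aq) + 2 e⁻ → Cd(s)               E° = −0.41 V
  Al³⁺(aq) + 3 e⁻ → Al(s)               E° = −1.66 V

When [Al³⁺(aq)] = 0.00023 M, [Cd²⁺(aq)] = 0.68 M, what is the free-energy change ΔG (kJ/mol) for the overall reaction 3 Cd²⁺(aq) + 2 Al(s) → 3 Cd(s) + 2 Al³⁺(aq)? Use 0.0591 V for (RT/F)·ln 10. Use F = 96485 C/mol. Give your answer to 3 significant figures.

−762 kJ/mol

With Cd²⁺/Cd reduced at the cathode, E°cell = −0.41 − (−1.66) = +1.25 V and n = 6.
The reaction quotient is [Al³⁺(aq)]^2 / [Cd²⁺(aq)]^3 = 1.68×10^−7; by Nernst, E = +1.25 − (0.0591/6)(−6.774) = +1.3167 V.
Finally ΔG = −nFE = −(6)(96485 C/mol)(+1.3167 V) = −762 kJ/mol.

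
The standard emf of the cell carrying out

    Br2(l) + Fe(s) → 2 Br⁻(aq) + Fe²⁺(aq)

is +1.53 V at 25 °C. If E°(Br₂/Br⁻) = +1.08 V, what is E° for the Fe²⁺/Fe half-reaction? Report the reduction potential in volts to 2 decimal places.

−0.45 V

In the reaction as written the Br₂/Br⁻ couple is reduced (cathode) and Fe²⁺/Fe is oxidized (anode), so E°cell = E°(Br₂/Br⁻) − E°(Fe²⁺/Fe).
E°(Fe²⁺/Fe) = E°(cathode) − E°cell = +1.08 − (+1.53) = −0.45 V.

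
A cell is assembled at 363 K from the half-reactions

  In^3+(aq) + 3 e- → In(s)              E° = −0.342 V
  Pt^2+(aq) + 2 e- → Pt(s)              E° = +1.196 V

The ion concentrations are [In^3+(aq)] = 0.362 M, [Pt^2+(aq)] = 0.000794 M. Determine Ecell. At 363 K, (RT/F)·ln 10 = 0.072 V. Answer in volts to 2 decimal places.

Since E°(Pt²⁺/Pt) > E°(In³⁺/In), Pt²⁺/Pt serves as the cathode.
The standard potential is +1.196 − (−0.342) = +1.538 V and the balanced reaction transfers n = 6 electrons.
For the overall reaction 3 Pt^2+(aq) + 2 In(s) → 3 Pt(s) + 2 In^3+(aq), Q = [In^3+(aq)]^2 / [Pt^2+(aq)]^3 = 2.62×10^8, giving log Q = 8.418.
Applying E = E° − (RT ln10/nF)·log Q gives +1.538 − (0.072/6)(8.418) = +1.44 V.

+1.44 V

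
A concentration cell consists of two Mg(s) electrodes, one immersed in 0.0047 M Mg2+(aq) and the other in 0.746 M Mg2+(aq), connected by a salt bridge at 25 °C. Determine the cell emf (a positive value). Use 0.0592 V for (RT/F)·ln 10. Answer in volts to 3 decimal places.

0.065 V

For a concentration cell E°cell = 0, since both electrodes use the same couple.
The compartment with the higher Mg2+(aq) concentration (0.746 M) acts as the cathode; ions are reduced there and produced at the dilute (0.0047 M) anode.
With n = 2, Ecell = −(0.0592/2)·log([dilute]/[conc]) = −(0.0592/2)·log(0.0047/0.746) = +0.065 V.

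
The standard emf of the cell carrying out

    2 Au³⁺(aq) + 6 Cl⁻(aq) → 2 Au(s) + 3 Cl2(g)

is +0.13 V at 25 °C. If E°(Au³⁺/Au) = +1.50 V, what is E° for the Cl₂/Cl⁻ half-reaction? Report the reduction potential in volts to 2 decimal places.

+1.37 V

In the reaction as written the Au³⁺/Au couple is reduced (cathode) and Cl₂/Cl⁻ is oxidized (anode), so E°cell = E°(Au³⁺/Au) − E°(Cl₂/Cl⁻).
E°(Cl₂/Cl⁻) = E°(cathode) − E°cell = +1.50 − (+0.13) = +1.37 V.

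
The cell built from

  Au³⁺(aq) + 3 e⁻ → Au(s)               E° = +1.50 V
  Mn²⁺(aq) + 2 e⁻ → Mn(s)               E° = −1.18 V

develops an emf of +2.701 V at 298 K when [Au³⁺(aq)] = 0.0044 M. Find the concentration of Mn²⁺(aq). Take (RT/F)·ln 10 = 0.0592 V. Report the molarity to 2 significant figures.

The Au³⁺/Au couple has the larger reduction potential, so it is the cathode: E°cell = +1.50 − (−1.18) = +2.68 V and n = 6.
From the Nernst equation, log Q = n(E° − E)/0.0592 = 6·(+2.68 − (+2.701))/0.0592 = −2.128.
For 2 Au³⁺(aq) + 3 Mn(s) → 2 Au(s) + 3 Mn²⁺(aq), the reaction quotient is Q = [Mn²⁺(aq)]^3 / [Au³⁺(aq)]^2.
Substituting the known concentrations and solving, log [Mn²⁺(aq)] = −2.280 and [Mn²⁺(aq)] = 0.0052 M.

0.0052 M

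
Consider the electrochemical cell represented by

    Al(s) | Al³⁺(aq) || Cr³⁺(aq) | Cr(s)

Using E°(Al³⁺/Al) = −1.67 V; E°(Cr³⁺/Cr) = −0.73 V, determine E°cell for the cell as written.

By convention the left-hand electrode in cell notation is the anode (oxidation) and the right-hand electrode is the cathode (reduction).
E°cell = E°(right) − E°(left) = −0.73 − (−1.67) = +0.94 V.

+0.94 V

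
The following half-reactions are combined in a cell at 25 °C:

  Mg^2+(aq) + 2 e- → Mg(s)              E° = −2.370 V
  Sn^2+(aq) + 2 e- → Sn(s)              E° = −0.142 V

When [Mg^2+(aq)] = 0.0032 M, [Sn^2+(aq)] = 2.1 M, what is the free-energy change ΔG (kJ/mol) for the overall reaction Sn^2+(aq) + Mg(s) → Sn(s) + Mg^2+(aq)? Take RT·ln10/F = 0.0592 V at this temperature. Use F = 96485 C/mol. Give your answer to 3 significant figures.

With Sn²⁺/Sn reduced at the cathode, E°cell = −0.142 − (−2.370) = +2.228 V and n = 2.
The reaction quotient is [Mg^2+(aq)] / [Sn^2+(aq)] = 0.00152; by Nernst, E = +2.228 − (0.0592/2)(−2.817) = +2.3114 V.
Then ΔG = −nFE = −2 × 96485 × +2.3114 J/mol = −446 kJ/mol.

−446 kJ/mol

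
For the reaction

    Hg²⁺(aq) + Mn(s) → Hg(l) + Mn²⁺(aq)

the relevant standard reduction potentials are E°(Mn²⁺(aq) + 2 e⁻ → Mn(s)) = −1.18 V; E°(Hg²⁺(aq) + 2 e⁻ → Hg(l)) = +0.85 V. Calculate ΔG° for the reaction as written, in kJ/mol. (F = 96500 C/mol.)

In the reaction as written Hg²⁺(aq) is reduced, so the Hg²⁺/Hg couple is the cathode and Mn²⁺/Mn is the anode.
E°cell = +0.85 − (−1.18) = +2.03 V; balancing electrons gives n = 2.
ΔG° = −nFE°cell = −(2)(96500)(+2.03) J/mol = −392 kJ/mol.

−392 kJ/mol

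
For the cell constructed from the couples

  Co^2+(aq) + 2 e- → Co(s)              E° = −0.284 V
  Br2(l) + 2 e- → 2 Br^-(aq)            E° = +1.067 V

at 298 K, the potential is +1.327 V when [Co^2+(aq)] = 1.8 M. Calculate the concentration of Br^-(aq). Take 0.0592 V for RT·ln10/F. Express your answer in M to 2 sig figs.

With Br₂/Br⁻ at the cathode and Co²⁺/Co at the anode, E°cell = +1.067 − (−0.284) = +1.351 V (n = 2).
From the Nernst equation, log Q = n(E° − E)/0.0592 = 2·(+1.351 − (+1.327))/0.0592 = 0.811.
The balanced reaction is Br2(l) + Co(s) → 2 Br^-(aq) + Co^2+(aq), so Q = [Br^-(aq)]^2·[Co^2+(aq)].
Isolating [Br^-(aq)] in Q = 10^{0.811} yields log [Br^-(aq)] = 0.278, i.e. 1.9 M.

1.9 M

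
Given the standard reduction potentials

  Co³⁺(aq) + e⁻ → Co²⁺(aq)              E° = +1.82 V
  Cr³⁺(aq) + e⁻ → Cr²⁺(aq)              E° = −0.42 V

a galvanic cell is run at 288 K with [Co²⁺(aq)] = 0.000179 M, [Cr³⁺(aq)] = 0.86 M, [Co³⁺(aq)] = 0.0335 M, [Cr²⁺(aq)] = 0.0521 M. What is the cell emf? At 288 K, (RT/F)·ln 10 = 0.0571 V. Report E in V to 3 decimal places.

+2.300 V

Since E°(Co³⁺/Co²⁺) > E°(Cr³⁺/Cr²⁺), Co³⁺/Co²⁺ serves as the cathode.
E°cell = E°cat − E°an = +1.82 − (−0.42) = +2.24 V; n = 1.
For the overall reaction Co³⁺(aq) + Cr²⁺(aq) → Co²⁺(aq) + Cr³⁺(aq), Q = ([Co²⁺(aq)]·[Cr³⁺(aq)]) / ([Co³⁺(aq)]·[Cr²⁺(aq)]) = 0.0882, giving log Q = −1.055.
E = E° − (0.0571/n)·log Q = +2.24 − (0.0571/1)(−1.055) = +2.300 V.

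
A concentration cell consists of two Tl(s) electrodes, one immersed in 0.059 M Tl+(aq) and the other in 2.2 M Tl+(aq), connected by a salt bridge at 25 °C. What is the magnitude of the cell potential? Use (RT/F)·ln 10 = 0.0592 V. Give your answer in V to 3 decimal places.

0.093 V

For a concentration cell E°cell = 0, since both electrodes use the same couple.
The compartment with the higher Tl+(aq) concentration (2.2 M) acts as the cathode; ions are reduced there and produced at the dilute (0.059 M) anode.
With n = 1, Ecell = −(0.0592/1)·log([dilute]/[conc]) = −(0.0592/1)·log(0.059/2.2) = +0.093 V.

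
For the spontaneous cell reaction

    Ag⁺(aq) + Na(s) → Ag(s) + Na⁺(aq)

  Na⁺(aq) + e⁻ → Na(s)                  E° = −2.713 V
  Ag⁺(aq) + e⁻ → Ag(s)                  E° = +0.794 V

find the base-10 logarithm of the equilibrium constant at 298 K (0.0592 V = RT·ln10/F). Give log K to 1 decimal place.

log K = 59.2

The Ag⁺/Ag couple is reduced (cathode); E°cell = +0.794 − (−2.713) = +3.507 V with n = 1.
At equilibrium E = 0, so log K = nE°cell / 0.0592 = (1)(+3.507) / 0.0592 = 59.2.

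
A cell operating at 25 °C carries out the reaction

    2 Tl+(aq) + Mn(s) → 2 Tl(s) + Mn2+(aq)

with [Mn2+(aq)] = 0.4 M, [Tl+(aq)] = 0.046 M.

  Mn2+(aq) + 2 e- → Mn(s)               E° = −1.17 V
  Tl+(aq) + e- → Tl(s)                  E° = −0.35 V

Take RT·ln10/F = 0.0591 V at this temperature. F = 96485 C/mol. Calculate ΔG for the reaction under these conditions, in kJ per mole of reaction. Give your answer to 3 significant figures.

−145 kJ/mol

The standard cell potential is −0.35 − (−1.17) = +0.82 V, with n = 2 electrons in the balanced equation.
The reaction quotient is [Mn2+(aq)] / [Tl+(aq)]^2 = 189; by Nernst, E = +0.82 − (0.0591/2)(2.277) = +0.7527 V.
Then ΔG = −nFE = −2 × 96485 × +0.7527 J/mol = −145 kJ/mol.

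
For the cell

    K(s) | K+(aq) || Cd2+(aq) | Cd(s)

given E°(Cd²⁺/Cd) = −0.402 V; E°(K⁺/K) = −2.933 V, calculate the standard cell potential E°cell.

By convention the left-hand electrode in cell notation is the anode (oxidation) and the right-hand electrode is the cathode (reduction).
E°cell = E°(right) − E°(left) = −0.402 − (−2.933) = +2.531 V.

+2.531 V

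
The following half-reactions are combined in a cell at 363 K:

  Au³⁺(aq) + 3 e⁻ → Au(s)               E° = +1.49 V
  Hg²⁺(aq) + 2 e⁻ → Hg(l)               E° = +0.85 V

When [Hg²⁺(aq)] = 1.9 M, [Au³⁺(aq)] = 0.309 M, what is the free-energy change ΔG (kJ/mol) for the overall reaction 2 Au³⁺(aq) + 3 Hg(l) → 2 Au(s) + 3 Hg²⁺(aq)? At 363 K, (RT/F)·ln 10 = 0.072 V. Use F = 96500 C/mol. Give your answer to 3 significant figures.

−358 kJ/mol

The standard cell potential is +1.49 − (+0.85) = +0.64 V, with n = 6 electrons in the balanced equation.
The reaction quotient is [Hg²⁺(aq)]^3 / [Au³⁺(aq)]^2 = 71.8; by Nernst, E = +0.64 − (0.072/6)(1.856) = +0.6177 V.
Then ΔG = −nFE = −6 × 96500 × +0.6177 J/mol = −358 kJ/mol.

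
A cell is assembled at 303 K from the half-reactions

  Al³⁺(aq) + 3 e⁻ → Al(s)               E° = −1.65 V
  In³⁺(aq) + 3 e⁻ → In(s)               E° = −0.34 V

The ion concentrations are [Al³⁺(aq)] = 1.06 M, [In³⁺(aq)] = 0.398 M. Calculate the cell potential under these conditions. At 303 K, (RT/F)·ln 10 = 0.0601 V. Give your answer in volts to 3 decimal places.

The In³⁺/In couple has the more positive E°, so it is the cathode; Al³⁺/Al is the anode.
The standard potential is −0.34 − (−1.65) = +1.31 V and the balanced reaction transfers n = 3 electrons.
The balanced reaction is In³⁺(aq) + Al(s) → In(s) + Al³⁺(aq), so Q = [Al³⁺(aq)] / [In³⁺(aq)] = 2.66 and log Q = 0.425.
By the Nernst equation, E = +1.31 − (0.0601/3)·(0.425) = +1.301 V.

+1.301 V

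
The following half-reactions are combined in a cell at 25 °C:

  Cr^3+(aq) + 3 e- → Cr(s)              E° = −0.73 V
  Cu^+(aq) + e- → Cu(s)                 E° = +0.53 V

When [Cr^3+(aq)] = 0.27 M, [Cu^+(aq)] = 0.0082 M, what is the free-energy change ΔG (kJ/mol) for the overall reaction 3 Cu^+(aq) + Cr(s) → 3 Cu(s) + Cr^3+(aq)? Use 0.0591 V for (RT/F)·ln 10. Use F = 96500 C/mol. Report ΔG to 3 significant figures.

E°cell = +0.53 − (−0.73) = +1.26 V; the balanced reaction transfers n = 3 electrons.
The reaction quotient is [Cr^3+(aq)] / [Cu^+(aq)]^3 = 4.9×10^5; by Nernst, E = +1.26 − (0.0591/3)(5.690) = +1.1479 V.
Finally ΔG = −nFE = −(3)(96500 C/mol)(+1.1479 V) = −332 kJ/mol.

−332 kJ/mol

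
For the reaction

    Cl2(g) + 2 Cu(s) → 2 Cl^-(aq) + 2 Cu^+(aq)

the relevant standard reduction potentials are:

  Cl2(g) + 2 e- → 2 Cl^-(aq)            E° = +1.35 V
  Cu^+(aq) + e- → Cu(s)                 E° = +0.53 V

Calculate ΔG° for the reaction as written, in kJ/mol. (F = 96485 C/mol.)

−158 kJ/mol

In the reaction as written Cl2(g) is reduced, so the Cl₂/Cl⁻ couple is the cathode and Cu⁺/Cu is the anode.
E°cell = +1.35 − (+0.53) = +0.82 V; balancing electrons gives n = 2.
ΔG° = −nFE°cell = −(2)(96485)(+0.82) J/mol = −158 kJ/mol.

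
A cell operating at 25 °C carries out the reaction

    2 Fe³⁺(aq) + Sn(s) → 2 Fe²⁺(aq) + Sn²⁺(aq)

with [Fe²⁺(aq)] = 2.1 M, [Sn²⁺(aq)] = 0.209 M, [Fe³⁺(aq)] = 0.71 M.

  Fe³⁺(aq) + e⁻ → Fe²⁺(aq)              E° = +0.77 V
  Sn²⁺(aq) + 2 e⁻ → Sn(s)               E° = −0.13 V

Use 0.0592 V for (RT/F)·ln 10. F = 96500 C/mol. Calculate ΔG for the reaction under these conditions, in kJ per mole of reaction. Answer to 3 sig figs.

E°cell = +0.77 − (−0.13) = +0.90 V; the balanced reaction transfers n = 2 electrons.
The reaction quotient is ([Fe²⁺(aq)]^2·[Sn²⁺(aq)]) / [Fe³⁺(aq)]^2 = 1.83; by Nernst, E = +0.90 − (0.0592/2)(0.262) = +0.8922 V.
Finally ΔG = −nFE = −(2)(96500 C/mol)(+0.8922 V) = −172 kJ/mol.

−172 kJ/mol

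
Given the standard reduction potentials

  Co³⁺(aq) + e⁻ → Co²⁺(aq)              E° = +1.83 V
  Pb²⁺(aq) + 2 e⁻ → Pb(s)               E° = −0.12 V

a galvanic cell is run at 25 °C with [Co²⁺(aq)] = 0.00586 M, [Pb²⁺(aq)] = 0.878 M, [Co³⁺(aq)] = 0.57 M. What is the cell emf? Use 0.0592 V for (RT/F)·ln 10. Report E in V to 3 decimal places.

The Co³⁺/Co²⁺ couple has the more positive E°, so it is the cathode; Pb²⁺/Pb is the anode.
E°cell = E°cat − E°an = +1.83 − (−0.12) = +1.95 V; n = 2.
The balanced reaction is 2 Co³⁺(aq) + Pb(s) → 2 Co²⁺(aq) + Pb²⁺(aq), so Q = ([Co²⁺(aq)]^2·[Pb²⁺(aq)]) / [Co³⁺(aq)]^2 = 9.28×10^−5 and log Q = −4.032.
Applying E = E° − (RT ln10/nF)·log Q gives +1.95 − (0.0592/2)(−4.032) = +2.069 V.

+2.069 V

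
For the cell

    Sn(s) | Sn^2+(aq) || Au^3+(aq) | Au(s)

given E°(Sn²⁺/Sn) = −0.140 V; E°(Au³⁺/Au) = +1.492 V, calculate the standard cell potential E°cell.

+1.632 V

By convention the left-hand electrode in cell notation is the anode (oxidation) and the right-hand electrode is the cathode (reduction).
E°cell = E°(right) − E°(left) = +1.492 − (−0.140) = +1.632 V.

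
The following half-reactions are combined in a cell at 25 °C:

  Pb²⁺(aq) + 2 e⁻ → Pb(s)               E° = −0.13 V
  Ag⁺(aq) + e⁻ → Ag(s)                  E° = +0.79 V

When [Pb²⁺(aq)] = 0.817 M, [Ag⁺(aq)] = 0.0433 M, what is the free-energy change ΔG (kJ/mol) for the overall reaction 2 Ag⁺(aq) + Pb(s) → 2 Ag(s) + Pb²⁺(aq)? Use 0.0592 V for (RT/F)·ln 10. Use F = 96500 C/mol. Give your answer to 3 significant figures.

With Ag⁺/Ag reduced at the cathode, E°cell = +0.79 − (−0.13) = +0.92 V and n = 2.
Here Q = [Pb²⁺(aq)] / [Ag⁺(aq)]^2 = 436 (log Q = 2.639), giving E = +0.92 − (0.0592/2)·(2.639) = +0.8419 V.
Then ΔG = −nFE = −2 × 96500 × +0.8419 J/mol = −162 kJ/mol.

−162 kJ/mol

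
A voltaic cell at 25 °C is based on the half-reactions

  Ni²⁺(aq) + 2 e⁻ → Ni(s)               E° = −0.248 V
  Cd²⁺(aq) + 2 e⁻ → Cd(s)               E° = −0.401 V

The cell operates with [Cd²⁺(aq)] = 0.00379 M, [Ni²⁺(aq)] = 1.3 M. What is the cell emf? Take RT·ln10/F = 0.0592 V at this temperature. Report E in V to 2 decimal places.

Ni²⁺/Ni is reduced (cathode, E° = −0.248 V) and Cd²⁺/Cd is oxidized (anode).
The standard potential is −0.248 − (−0.401) = +0.153 V and the balanced reaction transfers n = 2 electrons.
For the overall reaction Ni²⁺(aq) + Cd(s) → Ni(s) + Cd²⁺(aq), Q = [Cd²⁺(aq)] / [Ni²⁺(aq)] = 0.00292, giving log Q = −2.535.
E = E° − (0.0592/n)·log Q = +0.153 − (0.0592/2)(−2.535) = +0.23 V.

+0.23 V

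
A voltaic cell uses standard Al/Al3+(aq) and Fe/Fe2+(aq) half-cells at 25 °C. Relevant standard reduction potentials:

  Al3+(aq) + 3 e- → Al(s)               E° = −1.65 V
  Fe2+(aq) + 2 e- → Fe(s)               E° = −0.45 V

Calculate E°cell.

Of the two couples in this cell, the one with the more positive reduction potential is reduced at the cathode: here that is Fe²⁺/Fe (−0.45 V); Al³⁺/Al (−1.65 V) is the anode.
E°cell = E°(cathode) − E°(anode) = −0.45 − (−1.65) = +1.20 V.

+1.20 V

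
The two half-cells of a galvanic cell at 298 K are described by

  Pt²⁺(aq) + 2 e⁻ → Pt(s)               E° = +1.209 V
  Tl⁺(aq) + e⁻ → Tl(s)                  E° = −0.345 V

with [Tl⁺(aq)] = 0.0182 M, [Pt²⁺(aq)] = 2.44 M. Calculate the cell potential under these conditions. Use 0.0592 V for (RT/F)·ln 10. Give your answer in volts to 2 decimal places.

The Pt²⁺/Pt couple has the more positive E°, so it is the cathode; Tl⁺/Tl is the anode.
E°cell = E°cat − E°an = +1.209 − (−0.345) = +1.554 V; n = 2.
For the overall reaction Pt²⁺(aq) + 2 Tl(s) → Pt(s) + 2 Tl⁺(aq), Q = [Tl⁺(aq)]^2 / [Pt²⁺(aq)] = 0.000136, giving log Q = −3.867.
By the Nernst equation, E = +1.554 − (0.0592/2)·(−3.867) = +1.67 V.

+1.67 V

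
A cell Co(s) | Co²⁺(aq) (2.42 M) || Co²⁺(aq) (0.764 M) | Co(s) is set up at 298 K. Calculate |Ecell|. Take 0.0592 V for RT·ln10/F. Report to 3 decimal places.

0.015 V

For a concentration cell E°cell = 0, since both electrodes use the same couple.
The compartment with the higher Co²⁺(aq) concentration (2.42 M) acts as the cathode; ions are reduced there and produced at the dilute (0.764 M) anode.
With n = 2, Ecell = −(0.0592/2)·log([dilute]/[conc]) = −(0.0592/2)·log(0.764/2.42) = +0.015 V.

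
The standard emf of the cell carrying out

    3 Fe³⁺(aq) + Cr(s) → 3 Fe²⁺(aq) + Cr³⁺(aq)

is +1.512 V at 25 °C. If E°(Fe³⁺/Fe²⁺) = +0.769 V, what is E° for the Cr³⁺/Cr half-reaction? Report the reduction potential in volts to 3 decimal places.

−0.743 V

In the reaction as written the Fe³⁺/Fe²⁺ couple is reduced (cathode) and Cr³⁺/Cr is oxidized (anode), so E°cell = E°(Fe³⁺/Fe²⁺) − E°(Cr³⁺/Cr).
E°(Cr³⁺/Cr) = E°(cathode) − E°cell = +0.769 − (+1.512) = −0.743 V.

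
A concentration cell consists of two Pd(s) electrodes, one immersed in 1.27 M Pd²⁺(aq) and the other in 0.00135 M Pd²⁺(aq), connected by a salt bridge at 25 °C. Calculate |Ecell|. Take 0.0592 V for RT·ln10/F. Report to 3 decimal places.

For a concentration cell E°cell = 0, since both electrodes use the same couple.
The compartment with the higher Pd²⁺(aq) concentration (1.27 M) acts as the cathode; ions are reduced there and produced at the dilute (0.00135 M) anode.
With n = 2, Ecell = −(0.0592/2)·log([dilute]/[conc]) = −(0.0592/2)·log(0.00135/1.27) = +0.088 V.

0.088 V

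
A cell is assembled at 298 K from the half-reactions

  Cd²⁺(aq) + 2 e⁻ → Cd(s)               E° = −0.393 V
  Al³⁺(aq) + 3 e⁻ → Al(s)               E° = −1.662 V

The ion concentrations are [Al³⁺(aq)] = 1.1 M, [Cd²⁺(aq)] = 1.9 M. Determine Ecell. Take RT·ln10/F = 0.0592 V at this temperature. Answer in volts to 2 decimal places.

The Cd²⁺/Cd couple has the more positive E°, so it is the cathode; Al³⁺/Al is the anode.
E°cell = E°cat − E°an = −0.393 − (−1.662) = +1.269 V; n = 6.
The balanced reaction is 3 Cd²⁺(aq) + 2 Al(s) → 3 Cd(s) + 2 Al³⁺(aq), so Q = [Al³⁺(aq)]^2 / [Cd²⁺(aq)]^3 = 0.176 and log Q = −0.753.
E = E° − (0.0592/n)·log Q = +1.269 − (0.0592/6)(−0.753) = +1.28 V.

+1.28 V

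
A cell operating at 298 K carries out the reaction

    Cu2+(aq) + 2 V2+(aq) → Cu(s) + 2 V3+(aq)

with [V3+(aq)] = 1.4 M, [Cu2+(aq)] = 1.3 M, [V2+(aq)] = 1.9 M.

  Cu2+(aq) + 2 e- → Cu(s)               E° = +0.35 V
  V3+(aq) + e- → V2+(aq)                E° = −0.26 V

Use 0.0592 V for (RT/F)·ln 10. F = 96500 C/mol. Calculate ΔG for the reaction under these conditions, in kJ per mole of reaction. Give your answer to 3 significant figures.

E°cell = +0.35 − (−0.26) = +0.61 V; the balanced reaction transfers n = 2 electrons.
Here Q = [V3+(aq)]^2 / ([Cu2+(aq)]·[V2+(aq)]^2) = 0.418 (log Q = −0.379), giving E = +0.61 − (0.0592/2)·(−0.379) = +0.6212 V.
Then ΔG = −nFE = −2 × 96500 × +0.6212 J/mol = −120 kJ/mol.

−120 kJ/mol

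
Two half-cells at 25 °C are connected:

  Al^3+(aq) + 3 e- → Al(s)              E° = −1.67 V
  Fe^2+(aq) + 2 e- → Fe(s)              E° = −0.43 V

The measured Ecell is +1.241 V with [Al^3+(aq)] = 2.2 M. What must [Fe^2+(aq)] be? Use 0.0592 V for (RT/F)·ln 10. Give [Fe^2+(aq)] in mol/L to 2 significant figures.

The Fe²⁺/Fe couple has the larger reduction potential, so it is the cathode: E°cell = −0.43 − (−1.67) = +1.24 V and n = 6.
From the Nernst equation, log Q = n(E° − E)/0.0592 = 6·(+1.24 − (+1.241))/0.0592 = −0.101.
Balancing electrons gives 3 Fe^2+(aq) + 2 Al(s) → 3 Fe(s) + 2 Al^3+(aq); thus Q = [Al^3+(aq)]^2 / [Fe^2+(aq)]^3.
Isolating [Fe^2+(aq)] in Q = 10^{−0.101} yields log [Fe^2+(aq)] = 0.262, i.e. 1.8 M.

1.8 M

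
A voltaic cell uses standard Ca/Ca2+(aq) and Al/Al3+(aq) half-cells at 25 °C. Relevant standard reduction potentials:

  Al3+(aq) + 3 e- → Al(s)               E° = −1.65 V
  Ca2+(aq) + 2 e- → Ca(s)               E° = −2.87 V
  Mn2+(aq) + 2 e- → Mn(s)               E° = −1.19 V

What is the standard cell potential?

+1.22 V

The Al³⁺/Al couple has the higher E°, so Al ion is reduced (cathode) and Ca is oxidized (anode).
E°cell = E°(cathode) − E°(anode) = −1.65 − (−2.87) = +1.22 V.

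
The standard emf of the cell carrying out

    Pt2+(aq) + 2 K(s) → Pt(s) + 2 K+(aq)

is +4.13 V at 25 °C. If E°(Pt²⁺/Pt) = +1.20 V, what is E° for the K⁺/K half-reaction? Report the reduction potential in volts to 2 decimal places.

−2.93 V

In the reaction as written the Pt²⁺/Pt couple is reduced (cathode) and K⁺/K is oxidized (anode), so E°cell = E°(Pt²⁺/Pt) − E°(K⁺/K).
E°(K⁺/K) = E°(cathode) − E°cell = +1.20 − (+4.13) = −2.93 V.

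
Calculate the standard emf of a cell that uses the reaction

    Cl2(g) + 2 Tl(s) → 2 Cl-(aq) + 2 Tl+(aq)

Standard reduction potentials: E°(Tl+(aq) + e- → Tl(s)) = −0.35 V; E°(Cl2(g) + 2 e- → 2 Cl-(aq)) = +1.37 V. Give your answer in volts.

+1.72 V

In the reaction as written, Cl2(g) is reduced (cathode) and Tl+(aq) is produced by oxidation at the anode.
E°cell = E°(cathode) − E°(anode) = +1.37 − (−0.35) = +1.72 V.
The positive value indicates the reaction is spontaneous as written.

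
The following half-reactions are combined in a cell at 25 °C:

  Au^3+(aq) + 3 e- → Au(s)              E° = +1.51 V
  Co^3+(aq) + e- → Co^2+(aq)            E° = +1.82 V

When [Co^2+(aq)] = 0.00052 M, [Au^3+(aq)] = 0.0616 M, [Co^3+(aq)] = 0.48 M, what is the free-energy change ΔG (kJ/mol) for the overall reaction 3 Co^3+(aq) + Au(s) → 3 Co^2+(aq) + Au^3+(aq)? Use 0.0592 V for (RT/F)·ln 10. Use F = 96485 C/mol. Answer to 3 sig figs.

With Co³⁺/Co²⁺ reduced at the cathode, E°cell = +1.82 − (+1.51) = +0.31 V and n = 3.
Here Q = ([Co^2+(aq)]^3·[Au^3+(aq)]) / [Co^3+(aq)]^3 = 7.83×10^−11 (log Q = −10.106), giving E = +0.31 − (0.0592/3)·(−10.106) = +0.5094 V.
ΔG = −nFE = −(3)(96485)(+0.5094) J/mol = −147 kJ/mol.

−147 kJ/mol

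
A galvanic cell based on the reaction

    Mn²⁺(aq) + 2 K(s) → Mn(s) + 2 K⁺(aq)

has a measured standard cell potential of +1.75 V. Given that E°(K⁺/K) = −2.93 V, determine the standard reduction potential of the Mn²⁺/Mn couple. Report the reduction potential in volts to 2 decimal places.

−1.18 V

In the reaction as written the Mn²⁺/Mn couple is reduced (cathode) and K⁺/K is oxidized (anode), so E°cell = E°(Mn²⁺/Mn) − E°(K⁺/K).
E°(Mn²⁺/Mn) = E°cell + E°(anode) = +1.75 + (−2.93) = −1.18 V.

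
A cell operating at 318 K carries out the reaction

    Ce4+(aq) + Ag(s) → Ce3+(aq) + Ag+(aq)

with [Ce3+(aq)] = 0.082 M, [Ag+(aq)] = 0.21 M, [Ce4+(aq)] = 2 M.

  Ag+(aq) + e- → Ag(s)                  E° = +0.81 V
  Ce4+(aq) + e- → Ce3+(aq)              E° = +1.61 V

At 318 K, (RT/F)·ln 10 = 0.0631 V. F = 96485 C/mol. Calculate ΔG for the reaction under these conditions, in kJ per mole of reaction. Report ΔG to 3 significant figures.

−89.8 kJ/mol

The standard cell potential is +1.61 − (+0.81) = +0.80 V, with n = 1 electron in the balanced equation.
Here Q = ([Ce3+(aq)]·[Ag+(aq)]) / [Ce4+(aq)] = 0.00861 (log Q = −2.065), giving E = +0.80 − (0.0631/1)·(−2.065) = +0.9303 V.
ΔG = −nFE = −(1)(96485)(+0.9303) J/mol = −89.8 kJ/mol.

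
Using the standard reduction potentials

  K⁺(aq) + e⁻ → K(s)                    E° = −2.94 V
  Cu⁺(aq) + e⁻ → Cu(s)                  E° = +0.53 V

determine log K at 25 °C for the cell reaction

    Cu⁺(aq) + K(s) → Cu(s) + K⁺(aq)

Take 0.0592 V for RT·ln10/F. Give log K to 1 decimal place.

log K = 58.6

The Cu⁺/Cu couple is reduced (cathode); E°cell = +0.53 − (−2.94) = +3.47 V with n = 1.
At equilibrium E = 0, so log K = nE°cell / 0.0592 = (1)(+3.47) / 0.0592 = 58.6.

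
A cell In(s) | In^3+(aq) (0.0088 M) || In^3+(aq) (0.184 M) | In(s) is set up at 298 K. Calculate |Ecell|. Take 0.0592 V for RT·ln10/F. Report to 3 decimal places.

For a concentration cell E°cell = 0, since both electrodes use the same couple.
The compartment with the higher In^3+(aq) concentration (0.184 M) acts as the cathode; ions are reduced there and produced at the dilute (0.0088 M) anode.
With n = 3, Ecell = −(0.0592/3)·log([dilute]/[conc]) = −(0.0592/3)·log(0.0088/0.184) = +0.026 V.

0.026 V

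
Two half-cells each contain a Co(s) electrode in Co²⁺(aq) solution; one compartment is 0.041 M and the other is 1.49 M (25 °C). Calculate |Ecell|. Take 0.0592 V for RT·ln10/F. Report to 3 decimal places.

For a concentration cell E°cell = 0, since both electrodes use the same couple.
The compartment with the higher Co²⁺(aq) concentration (1.49 M) acts as the cathode; ions are reduced there and produced at the dilute (0.041 M) anode.
With n = 2, Ecell = −(0.0592/2)·log([dilute]/[conc]) = −(0.0592/2)·log(0.041/1.49) = +0.046 V.

0.046 V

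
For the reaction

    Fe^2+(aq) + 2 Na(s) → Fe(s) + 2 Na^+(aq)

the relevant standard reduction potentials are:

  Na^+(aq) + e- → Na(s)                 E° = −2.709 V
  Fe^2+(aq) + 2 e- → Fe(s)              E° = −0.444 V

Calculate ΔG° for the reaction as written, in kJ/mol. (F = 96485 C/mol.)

−437 kJ/mol

In the reaction as written Fe^2+(aq) is reduced, so the Fe²⁺/Fe couple is the cathode and Na⁺/Na is the anode.
E°cell = −0.444 − (−2.709) = +2.265 V; balancing electrons gives n = 2.
ΔG° = −nFE°cell = −(2)(96485)(+2.265) J/mol = −437 kJ/mol.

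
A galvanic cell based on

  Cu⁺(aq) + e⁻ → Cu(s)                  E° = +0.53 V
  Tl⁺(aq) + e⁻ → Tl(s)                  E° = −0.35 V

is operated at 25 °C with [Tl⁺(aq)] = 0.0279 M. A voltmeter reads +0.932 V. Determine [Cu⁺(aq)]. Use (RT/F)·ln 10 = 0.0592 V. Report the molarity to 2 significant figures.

The Cu⁺/Cu couple has the larger reduction potential, so it is the cathode: E°cell = +0.53 − (−0.35) = +0.88 V and n = 1.
Rearranging E = E° − (0.0592/n)·log Q gives log Q = 1(+0.88 − (+0.932))/0.0592 = −0.878.
For Cu⁺(aq) + Tl(s) → Cu(s) + Tl⁺(aq), the reaction quotient is Q = [Tl⁺(aq)] / [Cu⁺(aq)].
Solving for the unknown gives log [Cu⁺(aq)] = −0.676, so [Cu⁺(aq)] ≈ 0.21 M.

0.21 M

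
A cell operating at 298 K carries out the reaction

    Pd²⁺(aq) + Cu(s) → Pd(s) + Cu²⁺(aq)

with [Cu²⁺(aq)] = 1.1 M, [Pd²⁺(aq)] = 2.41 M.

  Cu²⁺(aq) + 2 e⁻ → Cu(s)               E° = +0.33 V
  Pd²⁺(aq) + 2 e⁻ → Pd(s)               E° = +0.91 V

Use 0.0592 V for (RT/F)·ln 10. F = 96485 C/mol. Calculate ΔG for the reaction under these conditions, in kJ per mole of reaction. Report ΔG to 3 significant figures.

E°cell = +0.91 − (+0.33) = +0.58 V; the balanced reaction transfers n = 2 electrons.
Here Q = [Cu²⁺(aq)] / [Pd²⁺(aq)] = 0.456 (log Q = −0.341), giving E = +0.58 − (0.0592/2)·(−0.341) = +0.5901 V.
Then ΔG = −nFE = −2 × 96485 × +0.5901 J/mol = −114 kJ/mol.

−114 kJ/mol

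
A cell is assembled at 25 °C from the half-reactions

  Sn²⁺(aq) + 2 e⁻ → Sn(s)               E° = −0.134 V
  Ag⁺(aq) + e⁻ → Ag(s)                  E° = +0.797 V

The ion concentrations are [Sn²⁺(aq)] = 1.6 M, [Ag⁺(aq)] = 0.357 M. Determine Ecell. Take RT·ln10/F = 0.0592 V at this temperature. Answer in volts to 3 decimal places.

The Ag⁺/Ag couple has the more positive E°, so it is the cathode; Sn²⁺/Sn is the anode.
E°cell = +0.797 − (−0.134) = +0.931 V, with n = 2 electrons transferred.
Balancing gives 2 Ag⁺(aq) + Sn(s) → 2 Ag(s) + Sn²⁺(aq); hence Q = [Sn²⁺(aq)] / [Ag⁺(aq)]^2 = 12.6 (log Q = 1.099).
Applying E = E° − (RT ln10/nF)·log Q gives +0.931 − (0.0592/2)(1.099) = +0.898 V.

+0.898 V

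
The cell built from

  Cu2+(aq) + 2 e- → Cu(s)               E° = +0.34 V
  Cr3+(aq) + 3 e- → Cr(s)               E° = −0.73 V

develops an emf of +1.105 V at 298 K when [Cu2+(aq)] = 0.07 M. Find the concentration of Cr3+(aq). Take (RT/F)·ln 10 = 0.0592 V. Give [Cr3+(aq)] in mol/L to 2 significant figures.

0.00031 M

With Cu²⁺/Cu at the cathode and Cr³⁺/Cr at the anode, E°cell = +0.34 − (−0.73) = +1.07 V (n = 6).
Rearranging E = E° − (0.0592/n)·log Q gives log Q = 6(+1.07 − (+1.105))/0.0592 = −3.547.
Balancing electrons gives 3 Cu2+(aq) + 2 Cr(s) → 3 Cu(s) + 2 Cr3+(aq); thus Q = [Cr3+(aq)]^2 / [Cu2+(aq)]^3.
Isolating [Cr3+(aq)] in Q = 10^{−3.547} yields log [Cr3+(aq)] = −3.506, i.e. 0.00031 M.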